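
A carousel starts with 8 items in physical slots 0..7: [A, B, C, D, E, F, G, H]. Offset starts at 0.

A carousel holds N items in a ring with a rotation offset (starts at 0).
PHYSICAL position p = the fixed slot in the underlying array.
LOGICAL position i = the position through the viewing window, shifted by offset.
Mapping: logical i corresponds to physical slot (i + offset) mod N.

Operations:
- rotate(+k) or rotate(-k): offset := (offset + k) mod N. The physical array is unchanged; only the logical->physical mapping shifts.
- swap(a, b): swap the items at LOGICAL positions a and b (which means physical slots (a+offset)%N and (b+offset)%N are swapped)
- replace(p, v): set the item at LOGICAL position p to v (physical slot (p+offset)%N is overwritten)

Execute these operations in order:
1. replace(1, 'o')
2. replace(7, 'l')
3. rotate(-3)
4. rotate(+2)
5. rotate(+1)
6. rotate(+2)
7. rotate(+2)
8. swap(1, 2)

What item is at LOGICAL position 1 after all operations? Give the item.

After op 1 (replace(1, 'o')): offset=0, physical=[A,o,C,D,E,F,G,H], logical=[A,o,C,D,E,F,G,H]
After op 2 (replace(7, 'l')): offset=0, physical=[A,o,C,D,E,F,G,l], logical=[A,o,C,D,E,F,G,l]
After op 3 (rotate(-3)): offset=5, physical=[A,o,C,D,E,F,G,l], logical=[F,G,l,A,o,C,D,E]
After op 4 (rotate(+2)): offset=7, physical=[A,o,C,D,E,F,G,l], logical=[l,A,o,C,D,E,F,G]
After op 5 (rotate(+1)): offset=0, physical=[A,o,C,D,E,F,G,l], logical=[A,o,C,D,E,F,G,l]
After op 6 (rotate(+2)): offset=2, physical=[A,o,C,D,E,F,G,l], logical=[C,D,E,F,G,l,A,o]
After op 7 (rotate(+2)): offset=4, physical=[A,o,C,D,E,F,G,l], logical=[E,F,G,l,A,o,C,D]
After op 8 (swap(1, 2)): offset=4, physical=[A,o,C,D,E,G,F,l], logical=[E,G,F,l,A,o,C,D]

Answer: G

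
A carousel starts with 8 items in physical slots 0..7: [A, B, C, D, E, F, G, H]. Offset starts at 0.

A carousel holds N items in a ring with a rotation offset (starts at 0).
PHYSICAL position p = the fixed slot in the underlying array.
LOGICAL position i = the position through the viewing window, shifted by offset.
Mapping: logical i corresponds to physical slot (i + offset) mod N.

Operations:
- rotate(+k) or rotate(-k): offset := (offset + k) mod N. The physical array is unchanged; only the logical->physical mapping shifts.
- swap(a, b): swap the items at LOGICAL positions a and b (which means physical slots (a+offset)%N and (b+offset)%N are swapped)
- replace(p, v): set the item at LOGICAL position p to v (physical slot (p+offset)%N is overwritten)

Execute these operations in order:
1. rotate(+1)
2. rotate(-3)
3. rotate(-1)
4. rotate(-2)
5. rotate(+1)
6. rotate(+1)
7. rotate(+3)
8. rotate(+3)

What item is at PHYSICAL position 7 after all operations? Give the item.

Answer: H

Derivation:
After op 1 (rotate(+1)): offset=1, physical=[A,B,C,D,E,F,G,H], logical=[B,C,D,E,F,G,H,A]
After op 2 (rotate(-3)): offset=6, physical=[A,B,C,D,E,F,G,H], logical=[G,H,A,B,C,D,E,F]
After op 3 (rotate(-1)): offset=5, physical=[A,B,C,D,E,F,G,H], logical=[F,G,H,A,B,C,D,E]
After op 4 (rotate(-2)): offset=3, physical=[A,B,C,D,E,F,G,H], logical=[D,E,F,G,H,A,B,C]
After op 5 (rotate(+1)): offset=4, physical=[A,B,C,D,E,F,G,H], logical=[E,F,G,H,A,B,C,D]
After op 6 (rotate(+1)): offset=5, physical=[A,B,C,D,E,F,G,H], logical=[F,G,H,A,B,C,D,E]
After op 7 (rotate(+3)): offset=0, physical=[A,B,C,D,E,F,G,H], logical=[A,B,C,D,E,F,G,H]
After op 8 (rotate(+3)): offset=3, physical=[A,B,C,D,E,F,G,H], logical=[D,E,F,G,H,A,B,C]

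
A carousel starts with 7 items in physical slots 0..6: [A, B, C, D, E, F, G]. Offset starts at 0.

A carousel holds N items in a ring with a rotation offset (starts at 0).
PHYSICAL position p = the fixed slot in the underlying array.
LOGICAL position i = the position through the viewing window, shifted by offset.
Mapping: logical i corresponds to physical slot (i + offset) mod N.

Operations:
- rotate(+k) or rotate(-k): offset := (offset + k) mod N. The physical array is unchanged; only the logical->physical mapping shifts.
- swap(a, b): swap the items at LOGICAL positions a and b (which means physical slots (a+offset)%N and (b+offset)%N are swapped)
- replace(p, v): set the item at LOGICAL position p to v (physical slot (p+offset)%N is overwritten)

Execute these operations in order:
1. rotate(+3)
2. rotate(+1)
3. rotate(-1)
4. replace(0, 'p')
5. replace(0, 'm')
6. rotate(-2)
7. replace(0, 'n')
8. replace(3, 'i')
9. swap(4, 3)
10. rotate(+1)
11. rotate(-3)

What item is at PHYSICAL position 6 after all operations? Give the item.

Answer: G

Derivation:
After op 1 (rotate(+3)): offset=3, physical=[A,B,C,D,E,F,G], logical=[D,E,F,G,A,B,C]
After op 2 (rotate(+1)): offset=4, physical=[A,B,C,D,E,F,G], logical=[E,F,G,A,B,C,D]
After op 3 (rotate(-1)): offset=3, physical=[A,B,C,D,E,F,G], logical=[D,E,F,G,A,B,C]
After op 4 (replace(0, 'p')): offset=3, physical=[A,B,C,p,E,F,G], logical=[p,E,F,G,A,B,C]
After op 5 (replace(0, 'm')): offset=3, physical=[A,B,C,m,E,F,G], logical=[m,E,F,G,A,B,C]
After op 6 (rotate(-2)): offset=1, physical=[A,B,C,m,E,F,G], logical=[B,C,m,E,F,G,A]
After op 7 (replace(0, 'n')): offset=1, physical=[A,n,C,m,E,F,G], logical=[n,C,m,E,F,G,A]
After op 8 (replace(3, 'i')): offset=1, physical=[A,n,C,m,i,F,G], logical=[n,C,m,i,F,G,A]
After op 9 (swap(4, 3)): offset=1, physical=[A,n,C,m,F,i,G], logical=[n,C,m,F,i,G,A]
After op 10 (rotate(+1)): offset=2, physical=[A,n,C,m,F,i,G], logical=[C,m,F,i,G,A,n]
After op 11 (rotate(-3)): offset=6, physical=[A,n,C,m,F,i,G], logical=[G,A,n,C,m,F,i]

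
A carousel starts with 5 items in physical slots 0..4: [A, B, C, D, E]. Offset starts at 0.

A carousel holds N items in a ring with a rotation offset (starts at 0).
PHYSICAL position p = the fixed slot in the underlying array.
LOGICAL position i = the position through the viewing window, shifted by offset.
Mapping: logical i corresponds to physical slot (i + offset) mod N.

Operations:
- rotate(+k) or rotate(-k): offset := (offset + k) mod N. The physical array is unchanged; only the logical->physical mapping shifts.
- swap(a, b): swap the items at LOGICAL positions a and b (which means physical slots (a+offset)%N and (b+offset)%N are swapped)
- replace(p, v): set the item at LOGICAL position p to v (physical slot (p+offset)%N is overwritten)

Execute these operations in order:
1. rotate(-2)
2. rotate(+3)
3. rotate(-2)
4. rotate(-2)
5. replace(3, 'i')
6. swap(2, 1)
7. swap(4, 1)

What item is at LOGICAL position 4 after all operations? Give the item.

After op 1 (rotate(-2)): offset=3, physical=[A,B,C,D,E], logical=[D,E,A,B,C]
After op 2 (rotate(+3)): offset=1, physical=[A,B,C,D,E], logical=[B,C,D,E,A]
After op 3 (rotate(-2)): offset=4, physical=[A,B,C,D,E], logical=[E,A,B,C,D]
After op 4 (rotate(-2)): offset=2, physical=[A,B,C,D,E], logical=[C,D,E,A,B]
After op 5 (replace(3, 'i')): offset=2, physical=[i,B,C,D,E], logical=[C,D,E,i,B]
After op 6 (swap(2, 1)): offset=2, physical=[i,B,C,E,D], logical=[C,E,D,i,B]
After op 7 (swap(4, 1)): offset=2, physical=[i,E,C,B,D], logical=[C,B,D,i,E]

Answer: E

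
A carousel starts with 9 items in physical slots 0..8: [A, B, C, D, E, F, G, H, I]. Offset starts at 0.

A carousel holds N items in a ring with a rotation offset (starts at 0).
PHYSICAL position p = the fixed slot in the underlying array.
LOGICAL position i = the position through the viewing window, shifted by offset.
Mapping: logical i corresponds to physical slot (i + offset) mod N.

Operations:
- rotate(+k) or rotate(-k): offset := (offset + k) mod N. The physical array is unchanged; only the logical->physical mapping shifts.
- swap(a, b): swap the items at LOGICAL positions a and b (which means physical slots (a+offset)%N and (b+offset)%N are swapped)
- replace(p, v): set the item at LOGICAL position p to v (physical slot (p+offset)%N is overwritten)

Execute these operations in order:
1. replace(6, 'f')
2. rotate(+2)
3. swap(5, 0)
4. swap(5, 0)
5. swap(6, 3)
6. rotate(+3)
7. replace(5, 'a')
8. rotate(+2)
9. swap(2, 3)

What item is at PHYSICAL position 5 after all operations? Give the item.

After op 1 (replace(6, 'f')): offset=0, physical=[A,B,C,D,E,F,f,H,I], logical=[A,B,C,D,E,F,f,H,I]
After op 2 (rotate(+2)): offset=2, physical=[A,B,C,D,E,F,f,H,I], logical=[C,D,E,F,f,H,I,A,B]
After op 3 (swap(5, 0)): offset=2, physical=[A,B,H,D,E,F,f,C,I], logical=[H,D,E,F,f,C,I,A,B]
After op 4 (swap(5, 0)): offset=2, physical=[A,B,C,D,E,F,f,H,I], logical=[C,D,E,F,f,H,I,A,B]
After op 5 (swap(6, 3)): offset=2, physical=[A,B,C,D,E,I,f,H,F], logical=[C,D,E,I,f,H,F,A,B]
After op 6 (rotate(+3)): offset=5, physical=[A,B,C,D,E,I,f,H,F], logical=[I,f,H,F,A,B,C,D,E]
After op 7 (replace(5, 'a')): offset=5, physical=[A,a,C,D,E,I,f,H,F], logical=[I,f,H,F,A,a,C,D,E]
After op 8 (rotate(+2)): offset=7, physical=[A,a,C,D,E,I,f,H,F], logical=[H,F,A,a,C,D,E,I,f]
After op 9 (swap(2, 3)): offset=7, physical=[a,A,C,D,E,I,f,H,F], logical=[H,F,a,A,C,D,E,I,f]

Answer: I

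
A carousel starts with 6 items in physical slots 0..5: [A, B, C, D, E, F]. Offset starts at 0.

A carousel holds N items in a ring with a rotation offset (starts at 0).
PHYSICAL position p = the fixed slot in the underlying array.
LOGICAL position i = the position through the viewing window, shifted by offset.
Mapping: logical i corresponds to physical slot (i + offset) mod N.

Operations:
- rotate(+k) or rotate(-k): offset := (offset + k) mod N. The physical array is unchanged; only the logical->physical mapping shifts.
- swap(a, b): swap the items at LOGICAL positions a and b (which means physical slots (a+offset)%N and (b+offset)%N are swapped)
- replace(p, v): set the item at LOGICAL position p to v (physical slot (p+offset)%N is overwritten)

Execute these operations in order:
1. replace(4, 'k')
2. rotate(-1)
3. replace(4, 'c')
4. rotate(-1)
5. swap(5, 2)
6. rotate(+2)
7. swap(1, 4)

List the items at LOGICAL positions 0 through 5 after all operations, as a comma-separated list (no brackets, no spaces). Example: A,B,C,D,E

After op 1 (replace(4, 'k')): offset=0, physical=[A,B,C,D,k,F], logical=[A,B,C,D,k,F]
After op 2 (rotate(-1)): offset=5, physical=[A,B,C,D,k,F], logical=[F,A,B,C,D,k]
After op 3 (replace(4, 'c')): offset=5, physical=[A,B,C,c,k,F], logical=[F,A,B,C,c,k]
After op 4 (rotate(-1)): offset=4, physical=[A,B,C,c,k,F], logical=[k,F,A,B,C,c]
After op 5 (swap(5, 2)): offset=4, physical=[c,B,C,A,k,F], logical=[k,F,c,B,C,A]
After op 6 (rotate(+2)): offset=0, physical=[c,B,C,A,k,F], logical=[c,B,C,A,k,F]
After op 7 (swap(1, 4)): offset=0, physical=[c,k,C,A,B,F], logical=[c,k,C,A,B,F]

Answer: c,k,C,A,B,F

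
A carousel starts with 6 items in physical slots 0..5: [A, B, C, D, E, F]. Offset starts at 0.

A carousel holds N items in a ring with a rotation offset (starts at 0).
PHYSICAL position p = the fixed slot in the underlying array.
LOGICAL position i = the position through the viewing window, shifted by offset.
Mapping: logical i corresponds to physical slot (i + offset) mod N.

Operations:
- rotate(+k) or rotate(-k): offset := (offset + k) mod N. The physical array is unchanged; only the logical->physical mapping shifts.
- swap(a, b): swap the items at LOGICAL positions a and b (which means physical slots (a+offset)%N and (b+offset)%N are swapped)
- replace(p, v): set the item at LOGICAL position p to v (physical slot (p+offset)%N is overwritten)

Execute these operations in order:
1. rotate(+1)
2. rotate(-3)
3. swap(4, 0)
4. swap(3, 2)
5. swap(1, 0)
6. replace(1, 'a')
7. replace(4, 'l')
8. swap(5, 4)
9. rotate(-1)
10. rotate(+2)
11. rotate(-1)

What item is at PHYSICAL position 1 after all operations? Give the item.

After op 1 (rotate(+1)): offset=1, physical=[A,B,C,D,E,F], logical=[B,C,D,E,F,A]
After op 2 (rotate(-3)): offset=4, physical=[A,B,C,D,E,F], logical=[E,F,A,B,C,D]
After op 3 (swap(4, 0)): offset=4, physical=[A,B,E,D,C,F], logical=[C,F,A,B,E,D]
After op 4 (swap(3, 2)): offset=4, physical=[B,A,E,D,C,F], logical=[C,F,B,A,E,D]
After op 5 (swap(1, 0)): offset=4, physical=[B,A,E,D,F,C], logical=[F,C,B,A,E,D]
After op 6 (replace(1, 'a')): offset=4, physical=[B,A,E,D,F,a], logical=[F,a,B,A,E,D]
After op 7 (replace(4, 'l')): offset=4, physical=[B,A,l,D,F,a], logical=[F,a,B,A,l,D]
After op 8 (swap(5, 4)): offset=4, physical=[B,A,D,l,F,a], logical=[F,a,B,A,D,l]
After op 9 (rotate(-1)): offset=3, physical=[B,A,D,l,F,a], logical=[l,F,a,B,A,D]
After op 10 (rotate(+2)): offset=5, physical=[B,A,D,l,F,a], logical=[a,B,A,D,l,F]
After op 11 (rotate(-1)): offset=4, physical=[B,A,D,l,F,a], logical=[F,a,B,A,D,l]

Answer: A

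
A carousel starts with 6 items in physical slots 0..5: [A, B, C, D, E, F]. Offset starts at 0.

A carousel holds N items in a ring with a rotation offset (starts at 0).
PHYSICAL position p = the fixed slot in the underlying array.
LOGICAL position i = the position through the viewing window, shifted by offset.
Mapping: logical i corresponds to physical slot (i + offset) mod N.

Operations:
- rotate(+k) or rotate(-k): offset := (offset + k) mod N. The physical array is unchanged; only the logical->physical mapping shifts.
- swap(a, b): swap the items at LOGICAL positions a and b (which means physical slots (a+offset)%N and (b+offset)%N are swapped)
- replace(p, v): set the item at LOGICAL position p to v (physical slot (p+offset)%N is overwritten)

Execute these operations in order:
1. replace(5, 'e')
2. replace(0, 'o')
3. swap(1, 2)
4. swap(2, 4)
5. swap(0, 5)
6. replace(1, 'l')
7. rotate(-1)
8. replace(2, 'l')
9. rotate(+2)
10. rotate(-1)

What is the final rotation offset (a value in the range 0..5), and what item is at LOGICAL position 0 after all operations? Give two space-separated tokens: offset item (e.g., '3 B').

After op 1 (replace(5, 'e')): offset=0, physical=[A,B,C,D,E,e], logical=[A,B,C,D,E,e]
After op 2 (replace(0, 'o')): offset=0, physical=[o,B,C,D,E,e], logical=[o,B,C,D,E,e]
After op 3 (swap(1, 2)): offset=0, physical=[o,C,B,D,E,e], logical=[o,C,B,D,E,e]
After op 4 (swap(2, 4)): offset=0, physical=[o,C,E,D,B,e], logical=[o,C,E,D,B,e]
After op 5 (swap(0, 5)): offset=0, physical=[e,C,E,D,B,o], logical=[e,C,E,D,B,o]
After op 6 (replace(1, 'l')): offset=0, physical=[e,l,E,D,B,o], logical=[e,l,E,D,B,o]
After op 7 (rotate(-1)): offset=5, physical=[e,l,E,D,B,o], logical=[o,e,l,E,D,B]
After op 8 (replace(2, 'l')): offset=5, physical=[e,l,E,D,B,o], logical=[o,e,l,E,D,B]
After op 9 (rotate(+2)): offset=1, physical=[e,l,E,D,B,o], logical=[l,E,D,B,o,e]
After op 10 (rotate(-1)): offset=0, physical=[e,l,E,D,B,o], logical=[e,l,E,D,B,o]

Answer: 0 e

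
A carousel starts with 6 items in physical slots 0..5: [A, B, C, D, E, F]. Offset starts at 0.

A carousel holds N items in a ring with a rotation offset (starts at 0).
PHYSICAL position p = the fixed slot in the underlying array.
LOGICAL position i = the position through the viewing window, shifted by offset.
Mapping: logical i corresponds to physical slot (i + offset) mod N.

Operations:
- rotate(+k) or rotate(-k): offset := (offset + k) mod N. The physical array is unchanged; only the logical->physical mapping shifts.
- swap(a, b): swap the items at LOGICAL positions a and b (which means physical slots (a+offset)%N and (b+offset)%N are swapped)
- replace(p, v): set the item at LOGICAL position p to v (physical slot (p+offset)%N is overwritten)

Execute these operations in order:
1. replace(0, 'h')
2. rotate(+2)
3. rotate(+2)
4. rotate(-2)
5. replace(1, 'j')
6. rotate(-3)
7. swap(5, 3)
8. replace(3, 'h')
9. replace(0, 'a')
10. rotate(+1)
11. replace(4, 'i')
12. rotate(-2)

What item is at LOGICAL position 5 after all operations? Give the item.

After op 1 (replace(0, 'h')): offset=0, physical=[h,B,C,D,E,F], logical=[h,B,C,D,E,F]
After op 2 (rotate(+2)): offset=2, physical=[h,B,C,D,E,F], logical=[C,D,E,F,h,B]
After op 3 (rotate(+2)): offset=4, physical=[h,B,C,D,E,F], logical=[E,F,h,B,C,D]
After op 4 (rotate(-2)): offset=2, physical=[h,B,C,D,E,F], logical=[C,D,E,F,h,B]
After op 5 (replace(1, 'j')): offset=2, physical=[h,B,C,j,E,F], logical=[C,j,E,F,h,B]
After op 6 (rotate(-3)): offset=5, physical=[h,B,C,j,E,F], logical=[F,h,B,C,j,E]
After op 7 (swap(5, 3)): offset=5, physical=[h,B,E,j,C,F], logical=[F,h,B,E,j,C]
After op 8 (replace(3, 'h')): offset=5, physical=[h,B,h,j,C,F], logical=[F,h,B,h,j,C]
After op 9 (replace(0, 'a')): offset=5, physical=[h,B,h,j,C,a], logical=[a,h,B,h,j,C]
After op 10 (rotate(+1)): offset=0, physical=[h,B,h,j,C,a], logical=[h,B,h,j,C,a]
After op 11 (replace(4, 'i')): offset=0, physical=[h,B,h,j,i,a], logical=[h,B,h,j,i,a]
After op 12 (rotate(-2)): offset=4, physical=[h,B,h,j,i,a], logical=[i,a,h,B,h,j]

Answer: j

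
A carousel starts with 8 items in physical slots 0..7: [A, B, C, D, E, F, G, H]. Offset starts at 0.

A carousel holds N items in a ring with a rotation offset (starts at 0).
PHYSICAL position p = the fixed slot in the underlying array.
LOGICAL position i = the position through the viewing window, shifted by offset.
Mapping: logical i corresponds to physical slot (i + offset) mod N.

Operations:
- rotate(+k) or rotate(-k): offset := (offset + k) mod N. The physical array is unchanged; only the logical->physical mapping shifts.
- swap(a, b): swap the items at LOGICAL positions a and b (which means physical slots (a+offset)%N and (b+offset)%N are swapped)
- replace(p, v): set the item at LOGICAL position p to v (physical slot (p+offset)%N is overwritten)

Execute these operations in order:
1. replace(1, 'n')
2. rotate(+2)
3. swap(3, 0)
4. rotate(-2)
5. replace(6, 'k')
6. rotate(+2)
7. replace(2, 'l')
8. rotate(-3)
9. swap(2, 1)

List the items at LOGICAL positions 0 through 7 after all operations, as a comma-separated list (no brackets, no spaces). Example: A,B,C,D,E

After op 1 (replace(1, 'n')): offset=0, physical=[A,n,C,D,E,F,G,H], logical=[A,n,C,D,E,F,G,H]
After op 2 (rotate(+2)): offset=2, physical=[A,n,C,D,E,F,G,H], logical=[C,D,E,F,G,H,A,n]
After op 3 (swap(3, 0)): offset=2, physical=[A,n,F,D,E,C,G,H], logical=[F,D,E,C,G,H,A,n]
After op 4 (rotate(-2)): offset=0, physical=[A,n,F,D,E,C,G,H], logical=[A,n,F,D,E,C,G,H]
After op 5 (replace(6, 'k')): offset=0, physical=[A,n,F,D,E,C,k,H], logical=[A,n,F,D,E,C,k,H]
After op 6 (rotate(+2)): offset=2, physical=[A,n,F,D,E,C,k,H], logical=[F,D,E,C,k,H,A,n]
After op 7 (replace(2, 'l')): offset=2, physical=[A,n,F,D,l,C,k,H], logical=[F,D,l,C,k,H,A,n]
After op 8 (rotate(-3)): offset=7, physical=[A,n,F,D,l,C,k,H], logical=[H,A,n,F,D,l,C,k]
After op 9 (swap(2, 1)): offset=7, physical=[n,A,F,D,l,C,k,H], logical=[H,n,A,F,D,l,C,k]

Answer: H,n,A,F,D,l,C,k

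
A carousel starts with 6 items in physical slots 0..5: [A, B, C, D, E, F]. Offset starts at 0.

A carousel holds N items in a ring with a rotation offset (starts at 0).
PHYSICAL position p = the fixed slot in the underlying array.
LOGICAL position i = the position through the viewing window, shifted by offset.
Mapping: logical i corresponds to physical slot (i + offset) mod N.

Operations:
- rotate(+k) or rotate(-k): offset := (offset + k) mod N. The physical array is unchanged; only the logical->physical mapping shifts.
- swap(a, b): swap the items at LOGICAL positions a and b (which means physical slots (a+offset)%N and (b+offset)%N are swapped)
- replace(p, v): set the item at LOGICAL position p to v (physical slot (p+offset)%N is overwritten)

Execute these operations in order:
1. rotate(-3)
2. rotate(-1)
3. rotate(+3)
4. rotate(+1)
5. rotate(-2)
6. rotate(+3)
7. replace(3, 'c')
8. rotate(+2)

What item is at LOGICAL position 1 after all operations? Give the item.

Answer: c

Derivation:
After op 1 (rotate(-3)): offset=3, physical=[A,B,C,D,E,F], logical=[D,E,F,A,B,C]
After op 2 (rotate(-1)): offset=2, physical=[A,B,C,D,E,F], logical=[C,D,E,F,A,B]
After op 3 (rotate(+3)): offset=5, physical=[A,B,C,D,E,F], logical=[F,A,B,C,D,E]
After op 4 (rotate(+1)): offset=0, physical=[A,B,C,D,E,F], logical=[A,B,C,D,E,F]
After op 5 (rotate(-2)): offset=4, physical=[A,B,C,D,E,F], logical=[E,F,A,B,C,D]
After op 6 (rotate(+3)): offset=1, physical=[A,B,C,D,E,F], logical=[B,C,D,E,F,A]
After op 7 (replace(3, 'c')): offset=1, physical=[A,B,C,D,c,F], logical=[B,C,D,c,F,A]
After op 8 (rotate(+2)): offset=3, physical=[A,B,C,D,c,F], logical=[D,c,F,A,B,C]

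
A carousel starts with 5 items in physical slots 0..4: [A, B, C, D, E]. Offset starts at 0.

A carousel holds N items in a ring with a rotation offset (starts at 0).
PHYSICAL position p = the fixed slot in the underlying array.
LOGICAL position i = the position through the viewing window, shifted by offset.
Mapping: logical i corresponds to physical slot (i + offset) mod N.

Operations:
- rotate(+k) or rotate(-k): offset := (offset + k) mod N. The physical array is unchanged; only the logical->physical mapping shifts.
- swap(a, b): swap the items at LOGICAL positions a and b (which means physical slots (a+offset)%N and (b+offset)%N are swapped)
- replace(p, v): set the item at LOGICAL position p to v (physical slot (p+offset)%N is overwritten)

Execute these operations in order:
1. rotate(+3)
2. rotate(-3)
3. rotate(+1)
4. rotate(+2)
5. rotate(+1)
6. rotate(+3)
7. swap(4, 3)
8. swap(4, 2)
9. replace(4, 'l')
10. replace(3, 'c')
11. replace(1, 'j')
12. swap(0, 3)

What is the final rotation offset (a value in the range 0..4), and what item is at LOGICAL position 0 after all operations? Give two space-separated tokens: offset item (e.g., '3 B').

After op 1 (rotate(+3)): offset=3, physical=[A,B,C,D,E], logical=[D,E,A,B,C]
After op 2 (rotate(-3)): offset=0, physical=[A,B,C,D,E], logical=[A,B,C,D,E]
After op 3 (rotate(+1)): offset=1, physical=[A,B,C,D,E], logical=[B,C,D,E,A]
After op 4 (rotate(+2)): offset=3, physical=[A,B,C,D,E], logical=[D,E,A,B,C]
After op 5 (rotate(+1)): offset=4, physical=[A,B,C,D,E], logical=[E,A,B,C,D]
After op 6 (rotate(+3)): offset=2, physical=[A,B,C,D,E], logical=[C,D,E,A,B]
After op 7 (swap(4, 3)): offset=2, physical=[B,A,C,D,E], logical=[C,D,E,B,A]
After op 8 (swap(4, 2)): offset=2, physical=[B,E,C,D,A], logical=[C,D,A,B,E]
After op 9 (replace(4, 'l')): offset=2, physical=[B,l,C,D,A], logical=[C,D,A,B,l]
After op 10 (replace(3, 'c')): offset=2, physical=[c,l,C,D,A], logical=[C,D,A,c,l]
After op 11 (replace(1, 'j')): offset=2, physical=[c,l,C,j,A], logical=[C,j,A,c,l]
After op 12 (swap(0, 3)): offset=2, physical=[C,l,c,j,A], logical=[c,j,A,C,l]

Answer: 2 c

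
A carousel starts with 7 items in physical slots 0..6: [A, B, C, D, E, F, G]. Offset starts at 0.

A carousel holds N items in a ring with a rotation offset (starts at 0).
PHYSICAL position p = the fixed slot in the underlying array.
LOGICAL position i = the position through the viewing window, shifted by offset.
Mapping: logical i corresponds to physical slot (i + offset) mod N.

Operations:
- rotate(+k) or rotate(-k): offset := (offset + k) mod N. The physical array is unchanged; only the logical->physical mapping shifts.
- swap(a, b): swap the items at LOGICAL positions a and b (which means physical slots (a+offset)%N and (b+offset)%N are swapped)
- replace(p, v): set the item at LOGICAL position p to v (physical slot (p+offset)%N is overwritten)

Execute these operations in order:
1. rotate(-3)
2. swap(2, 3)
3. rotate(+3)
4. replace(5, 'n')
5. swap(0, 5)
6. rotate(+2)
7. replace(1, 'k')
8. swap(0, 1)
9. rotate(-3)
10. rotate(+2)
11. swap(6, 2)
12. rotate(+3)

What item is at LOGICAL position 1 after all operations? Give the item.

Answer: G

Derivation:
After op 1 (rotate(-3)): offset=4, physical=[A,B,C,D,E,F,G], logical=[E,F,G,A,B,C,D]
After op 2 (swap(2, 3)): offset=4, physical=[G,B,C,D,E,F,A], logical=[E,F,A,G,B,C,D]
After op 3 (rotate(+3)): offset=0, physical=[G,B,C,D,E,F,A], logical=[G,B,C,D,E,F,A]
After op 4 (replace(5, 'n')): offset=0, physical=[G,B,C,D,E,n,A], logical=[G,B,C,D,E,n,A]
After op 5 (swap(0, 5)): offset=0, physical=[n,B,C,D,E,G,A], logical=[n,B,C,D,E,G,A]
After op 6 (rotate(+2)): offset=2, physical=[n,B,C,D,E,G,A], logical=[C,D,E,G,A,n,B]
After op 7 (replace(1, 'k')): offset=2, physical=[n,B,C,k,E,G,A], logical=[C,k,E,G,A,n,B]
After op 8 (swap(0, 1)): offset=2, physical=[n,B,k,C,E,G,A], logical=[k,C,E,G,A,n,B]
After op 9 (rotate(-3)): offset=6, physical=[n,B,k,C,E,G,A], logical=[A,n,B,k,C,E,G]
After op 10 (rotate(+2)): offset=1, physical=[n,B,k,C,E,G,A], logical=[B,k,C,E,G,A,n]
After op 11 (swap(6, 2)): offset=1, physical=[C,B,k,n,E,G,A], logical=[B,k,n,E,G,A,C]
After op 12 (rotate(+3)): offset=4, physical=[C,B,k,n,E,G,A], logical=[E,G,A,C,B,k,n]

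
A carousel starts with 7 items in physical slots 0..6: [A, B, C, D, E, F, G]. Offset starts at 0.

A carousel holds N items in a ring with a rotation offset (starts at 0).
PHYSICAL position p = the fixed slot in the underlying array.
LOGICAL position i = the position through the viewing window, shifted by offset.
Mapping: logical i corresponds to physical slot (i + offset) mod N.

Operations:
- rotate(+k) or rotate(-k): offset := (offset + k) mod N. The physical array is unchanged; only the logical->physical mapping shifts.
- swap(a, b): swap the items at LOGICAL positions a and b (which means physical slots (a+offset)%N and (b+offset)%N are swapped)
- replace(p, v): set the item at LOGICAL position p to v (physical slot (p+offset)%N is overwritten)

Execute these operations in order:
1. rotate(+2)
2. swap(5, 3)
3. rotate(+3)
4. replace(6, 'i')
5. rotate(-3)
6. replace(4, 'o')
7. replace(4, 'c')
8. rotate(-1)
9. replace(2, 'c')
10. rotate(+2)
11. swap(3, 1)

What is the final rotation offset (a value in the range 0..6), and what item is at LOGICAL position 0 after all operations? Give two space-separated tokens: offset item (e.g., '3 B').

After op 1 (rotate(+2)): offset=2, physical=[A,B,C,D,E,F,G], logical=[C,D,E,F,G,A,B]
After op 2 (swap(5, 3)): offset=2, physical=[F,B,C,D,E,A,G], logical=[C,D,E,A,G,F,B]
After op 3 (rotate(+3)): offset=5, physical=[F,B,C,D,E,A,G], logical=[A,G,F,B,C,D,E]
After op 4 (replace(6, 'i')): offset=5, physical=[F,B,C,D,i,A,G], logical=[A,G,F,B,C,D,i]
After op 5 (rotate(-3)): offset=2, physical=[F,B,C,D,i,A,G], logical=[C,D,i,A,G,F,B]
After op 6 (replace(4, 'o')): offset=2, physical=[F,B,C,D,i,A,o], logical=[C,D,i,A,o,F,B]
After op 7 (replace(4, 'c')): offset=2, physical=[F,B,C,D,i,A,c], logical=[C,D,i,A,c,F,B]
After op 8 (rotate(-1)): offset=1, physical=[F,B,C,D,i,A,c], logical=[B,C,D,i,A,c,F]
After op 9 (replace(2, 'c')): offset=1, physical=[F,B,C,c,i,A,c], logical=[B,C,c,i,A,c,F]
After op 10 (rotate(+2)): offset=3, physical=[F,B,C,c,i,A,c], logical=[c,i,A,c,F,B,C]
After op 11 (swap(3, 1)): offset=3, physical=[F,B,C,c,c,A,i], logical=[c,c,A,i,F,B,C]

Answer: 3 c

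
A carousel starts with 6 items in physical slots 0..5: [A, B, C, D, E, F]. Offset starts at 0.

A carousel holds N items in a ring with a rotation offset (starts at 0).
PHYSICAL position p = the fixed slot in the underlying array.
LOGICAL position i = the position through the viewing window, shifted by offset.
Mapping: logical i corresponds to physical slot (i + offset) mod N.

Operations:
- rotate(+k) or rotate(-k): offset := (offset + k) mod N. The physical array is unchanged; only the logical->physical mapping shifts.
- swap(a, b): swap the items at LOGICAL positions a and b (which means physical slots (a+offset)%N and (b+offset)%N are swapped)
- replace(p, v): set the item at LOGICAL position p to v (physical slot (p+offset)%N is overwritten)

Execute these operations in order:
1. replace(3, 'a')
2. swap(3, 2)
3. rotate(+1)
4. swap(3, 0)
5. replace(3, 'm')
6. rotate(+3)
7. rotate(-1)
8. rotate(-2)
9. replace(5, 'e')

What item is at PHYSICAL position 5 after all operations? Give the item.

Answer: F

Derivation:
After op 1 (replace(3, 'a')): offset=0, physical=[A,B,C,a,E,F], logical=[A,B,C,a,E,F]
After op 2 (swap(3, 2)): offset=0, physical=[A,B,a,C,E,F], logical=[A,B,a,C,E,F]
After op 3 (rotate(+1)): offset=1, physical=[A,B,a,C,E,F], logical=[B,a,C,E,F,A]
After op 4 (swap(3, 0)): offset=1, physical=[A,E,a,C,B,F], logical=[E,a,C,B,F,A]
After op 5 (replace(3, 'm')): offset=1, physical=[A,E,a,C,m,F], logical=[E,a,C,m,F,A]
After op 6 (rotate(+3)): offset=4, physical=[A,E,a,C,m,F], logical=[m,F,A,E,a,C]
After op 7 (rotate(-1)): offset=3, physical=[A,E,a,C,m,F], logical=[C,m,F,A,E,a]
After op 8 (rotate(-2)): offset=1, physical=[A,E,a,C,m,F], logical=[E,a,C,m,F,A]
After op 9 (replace(5, 'e')): offset=1, physical=[e,E,a,C,m,F], logical=[E,a,C,m,F,e]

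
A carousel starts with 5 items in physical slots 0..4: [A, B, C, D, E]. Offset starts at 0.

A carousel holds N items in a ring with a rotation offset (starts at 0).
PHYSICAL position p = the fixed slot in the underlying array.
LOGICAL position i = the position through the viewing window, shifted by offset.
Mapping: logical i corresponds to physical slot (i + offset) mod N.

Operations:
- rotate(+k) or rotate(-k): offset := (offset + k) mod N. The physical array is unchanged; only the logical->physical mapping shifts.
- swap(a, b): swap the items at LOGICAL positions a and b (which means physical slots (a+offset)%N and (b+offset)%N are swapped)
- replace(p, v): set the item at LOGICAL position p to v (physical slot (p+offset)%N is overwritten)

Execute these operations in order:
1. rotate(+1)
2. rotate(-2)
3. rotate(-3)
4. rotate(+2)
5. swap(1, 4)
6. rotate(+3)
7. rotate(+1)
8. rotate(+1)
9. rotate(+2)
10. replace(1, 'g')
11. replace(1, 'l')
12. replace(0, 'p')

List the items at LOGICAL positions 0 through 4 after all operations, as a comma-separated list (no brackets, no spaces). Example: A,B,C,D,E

After op 1 (rotate(+1)): offset=1, physical=[A,B,C,D,E], logical=[B,C,D,E,A]
After op 2 (rotate(-2)): offset=4, physical=[A,B,C,D,E], logical=[E,A,B,C,D]
After op 3 (rotate(-3)): offset=1, physical=[A,B,C,D,E], logical=[B,C,D,E,A]
After op 4 (rotate(+2)): offset=3, physical=[A,B,C,D,E], logical=[D,E,A,B,C]
After op 5 (swap(1, 4)): offset=3, physical=[A,B,E,D,C], logical=[D,C,A,B,E]
After op 6 (rotate(+3)): offset=1, physical=[A,B,E,D,C], logical=[B,E,D,C,A]
After op 7 (rotate(+1)): offset=2, physical=[A,B,E,D,C], logical=[E,D,C,A,B]
After op 8 (rotate(+1)): offset=3, physical=[A,B,E,D,C], logical=[D,C,A,B,E]
After op 9 (rotate(+2)): offset=0, physical=[A,B,E,D,C], logical=[A,B,E,D,C]
After op 10 (replace(1, 'g')): offset=0, physical=[A,g,E,D,C], logical=[A,g,E,D,C]
After op 11 (replace(1, 'l')): offset=0, physical=[A,l,E,D,C], logical=[A,l,E,D,C]
After op 12 (replace(0, 'p')): offset=0, physical=[p,l,E,D,C], logical=[p,l,E,D,C]

Answer: p,l,E,D,C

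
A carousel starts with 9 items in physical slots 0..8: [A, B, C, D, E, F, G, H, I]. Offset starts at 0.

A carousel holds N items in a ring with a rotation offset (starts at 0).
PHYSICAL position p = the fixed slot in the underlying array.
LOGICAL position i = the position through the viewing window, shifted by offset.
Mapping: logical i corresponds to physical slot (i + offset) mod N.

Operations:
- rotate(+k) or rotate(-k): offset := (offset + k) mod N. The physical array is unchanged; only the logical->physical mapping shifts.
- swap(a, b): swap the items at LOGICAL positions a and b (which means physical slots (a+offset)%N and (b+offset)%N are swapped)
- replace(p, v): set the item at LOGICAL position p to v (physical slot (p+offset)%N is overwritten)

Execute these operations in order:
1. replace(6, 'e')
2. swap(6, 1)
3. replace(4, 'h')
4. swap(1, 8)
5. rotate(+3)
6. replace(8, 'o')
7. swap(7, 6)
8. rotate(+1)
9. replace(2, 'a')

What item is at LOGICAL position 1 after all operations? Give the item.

Answer: F

Derivation:
After op 1 (replace(6, 'e')): offset=0, physical=[A,B,C,D,E,F,e,H,I], logical=[A,B,C,D,E,F,e,H,I]
After op 2 (swap(6, 1)): offset=0, physical=[A,e,C,D,E,F,B,H,I], logical=[A,e,C,D,E,F,B,H,I]
After op 3 (replace(4, 'h')): offset=0, physical=[A,e,C,D,h,F,B,H,I], logical=[A,e,C,D,h,F,B,H,I]
After op 4 (swap(1, 8)): offset=0, physical=[A,I,C,D,h,F,B,H,e], logical=[A,I,C,D,h,F,B,H,e]
After op 5 (rotate(+3)): offset=3, physical=[A,I,C,D,h,F,B,H,e], logical=[D,h,F,B,H,e,A,I,C]
After op 6 (replace(8, 'o')): offset=3, physical=[A,I,o,D,h,F,B,H,e], logical=[D,h,F,B,H,e,A,I,o]
After op 7 (swap(7, 6)): offset=3, physical=[I,A,o,D,h,F,B,H,e], logical=[D,h,F,B,H,e,I,A,o]
After op 8 (rotate(+1)): offset=4, physical=[I,A,o,D,h,F,B,H,e], logical=[h,F,B,H,e,I,A,o,D]
After op 9 (replace(2, 'a')): offset=4, physical=[I,A,o,D,h,F,a,H,e], logical=[h,F,a,H,e,I,A,o,D]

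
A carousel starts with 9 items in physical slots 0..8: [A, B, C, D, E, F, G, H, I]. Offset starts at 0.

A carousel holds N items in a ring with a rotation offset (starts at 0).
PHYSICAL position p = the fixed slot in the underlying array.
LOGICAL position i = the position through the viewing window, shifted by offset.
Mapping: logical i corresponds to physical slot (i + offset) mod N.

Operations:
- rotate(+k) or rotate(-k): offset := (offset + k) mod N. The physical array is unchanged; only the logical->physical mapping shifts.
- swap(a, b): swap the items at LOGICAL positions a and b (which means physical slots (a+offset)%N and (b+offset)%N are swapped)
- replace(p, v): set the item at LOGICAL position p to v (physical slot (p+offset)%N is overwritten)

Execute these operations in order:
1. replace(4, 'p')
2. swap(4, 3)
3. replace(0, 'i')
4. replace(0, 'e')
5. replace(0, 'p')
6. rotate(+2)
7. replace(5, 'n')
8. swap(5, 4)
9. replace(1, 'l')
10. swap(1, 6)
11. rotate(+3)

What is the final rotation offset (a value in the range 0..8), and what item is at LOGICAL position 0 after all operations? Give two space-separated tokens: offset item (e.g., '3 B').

Answer: 5 F

Derivation:
After op 1 (replace(4, 'p')): offset=0, physical=[A,B,C,D,p,F,G,H,I], logical=[A,B,C,D,p,F,G,H,I]
After op 2 (swap(4, 3)): offset=0, physical=[A,B,C,p,D,F,G,H,I], logical=[A,B,C,p,D,F,G,H,I]
After op 3 (replace(0, 'i')): offset=0, physical=[i,B,C,p,D,F,G,H,I], logical=[i,B,C,p,D,F,G,H,I]
After op 4 (replace(0, 'e')): offset=0, physical=[e,B,C,p,D,F,G,H,I], logical=[e,B,C,p,D,F,G,H,I]
After op 5 (replace(0, 'p')): offset=0, physical=[p,B,C,p,D,F,G,H,I], logical=[p,B,C,p,D,F,G,H,I]
After op 6 (rotate(+2)): offset=2, physical=[p,B,C,p,D,F,G,H,I], logical=[C,p,D,F,G,H,I,p,B]
After op 7 (replace(5, 'n')): offset=2, physical=[p,B,C,p,D,F,G,n,I], logical=[C,p,D,F,G,n,I,p,B]
After op 8 (swap(5, 4)): offset=2, physical=[p,B,C,p,D,F,n,G,I], logical=[C,p,D,F,n,G,I,p,B]
After op 9 (replace(1, 'l')): offset=2, physical=[p,B,C,l,D,F,n,G,I], logical=[C,l,D,F,n,G,I,p,B]
After op 10 (swap(1, 6)): offset=2, physical=[p,B,C,I,D,F,n,G,l], logical=[C,I,D,F,n,G,l,p,B]
After op 11 (rotate(+3)): offset=5, physical=[p,B,C,I,D,F,n,G,l], logical=[F,n,G,l,p,B,C,I,D]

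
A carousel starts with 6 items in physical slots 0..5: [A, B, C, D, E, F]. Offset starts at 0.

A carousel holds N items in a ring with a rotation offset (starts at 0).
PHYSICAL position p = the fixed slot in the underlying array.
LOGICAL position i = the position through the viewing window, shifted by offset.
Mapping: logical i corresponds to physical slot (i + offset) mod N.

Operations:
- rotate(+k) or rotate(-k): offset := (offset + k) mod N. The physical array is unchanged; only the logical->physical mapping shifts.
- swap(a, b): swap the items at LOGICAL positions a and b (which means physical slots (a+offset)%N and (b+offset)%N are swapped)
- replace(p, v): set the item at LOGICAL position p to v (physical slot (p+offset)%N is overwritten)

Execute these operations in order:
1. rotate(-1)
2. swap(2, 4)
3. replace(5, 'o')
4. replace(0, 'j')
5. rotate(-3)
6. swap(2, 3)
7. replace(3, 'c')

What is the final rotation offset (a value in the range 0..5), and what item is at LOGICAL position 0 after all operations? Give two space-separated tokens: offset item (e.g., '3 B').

After op 1 (rotate(-1)): offset=5, physical=[A,B,C,D,E,F], logical=[F,A,B,C,D,E]
After op 2 (swap(2, 4)): offset=5, physical=[A,D,C,B,E,F], logical=[F,A,D,C,B,E]
After op 3 (replace(5, 'o')): offset=5, physical=[A,D,C,B,o,F], logical=[F,A,D,C,B,o]
After op 4 (replace(0, 'j')): offset=5, physical=[A,D,C,B,o,j], logical=[j,A,D,C,B,o]
After op 5 (rotate(-3)): offset=2, physical=[A,D,C,B,o,j], logical=[C,B,o,j,A,D]
After op 6 (swap(2, 3)): offset=2, physical=[A,D,C,B,j,o], logical=[C,B,j,o,A,D]
After op 7 (replace(3, 'c')): offset=2, physical=[A,D,C,B,j,c], logical=[C,B,j,c,A,D]

Answer: 2 C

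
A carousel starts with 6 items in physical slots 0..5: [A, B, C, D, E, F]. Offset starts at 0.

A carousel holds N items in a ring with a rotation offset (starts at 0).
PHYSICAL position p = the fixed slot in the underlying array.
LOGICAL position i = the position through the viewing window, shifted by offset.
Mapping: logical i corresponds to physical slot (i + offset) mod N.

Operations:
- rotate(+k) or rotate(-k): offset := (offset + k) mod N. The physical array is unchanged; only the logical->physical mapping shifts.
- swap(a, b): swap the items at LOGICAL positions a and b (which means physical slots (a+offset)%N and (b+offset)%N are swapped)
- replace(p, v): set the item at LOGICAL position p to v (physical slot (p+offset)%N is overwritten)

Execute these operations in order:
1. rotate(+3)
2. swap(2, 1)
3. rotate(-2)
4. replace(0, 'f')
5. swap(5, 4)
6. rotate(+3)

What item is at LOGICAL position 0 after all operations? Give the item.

Answer: F

Derivation:
After op 1 (rotate(+3)): offset=3, physical=[A,B,C,D,E,F], logical=[D,E,F,A,B,C]
After op 2 (swap(2, 1)): offset=3, physical=[A,B,C,D,F,E], logical=[D,F,E,A,B,C]
After op 3 (rotate(-2)): offset=1, physical=[A,B,C,D,F,E], logical=[B,C,D,F,E,A]
After op 4 (replace(0, 'f')): offset=1, physical=[A,f,C,D,F,E], logical=[f,C,D,F,E,A]
After op 5 (swap(5, 4)): offset=1, physical=[E,f,C,D,F,A], logical=[f,C,D,F,A,E]
After op 6 (rotate(+3)): offset=4, physical=[E,f,C,D,F,A], logical=[F,A,E,f,C,D]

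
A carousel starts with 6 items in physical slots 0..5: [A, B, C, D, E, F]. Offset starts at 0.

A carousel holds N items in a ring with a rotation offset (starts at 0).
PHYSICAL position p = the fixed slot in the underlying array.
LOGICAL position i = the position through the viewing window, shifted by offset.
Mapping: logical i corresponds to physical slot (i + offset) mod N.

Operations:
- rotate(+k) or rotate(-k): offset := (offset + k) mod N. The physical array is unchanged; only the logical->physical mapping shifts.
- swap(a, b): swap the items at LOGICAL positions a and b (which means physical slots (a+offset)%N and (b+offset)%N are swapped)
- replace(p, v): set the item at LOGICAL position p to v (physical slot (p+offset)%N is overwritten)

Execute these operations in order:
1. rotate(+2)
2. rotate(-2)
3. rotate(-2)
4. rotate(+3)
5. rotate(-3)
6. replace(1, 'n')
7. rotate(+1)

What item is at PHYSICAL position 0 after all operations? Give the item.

Answer: A

Derivation:
After op 1 (rotate(+2)): offset=2, physical=[A,B,C,D,E,F], logical=[C,D,E,F,A,B]
After op 2 (rotate(-2)): offset=0, physical=[A,B,C,D,E,F], logical=[A,B,C,D,E,F]
After op 3 (rotate(-2)): offset=4, physical=[A,B,C,D,E,F], logical=[E,F,A,B,C,D]
After op 4 (rotate(+3)): offset=1, physical=[A,B,C,D,E,F], logical=[B,C,D,E,F,A]
After op 5 (rotate(-3)): offset=4, physical=[A,B,C,D,E,F], logical=[E,F,A,B,C,D]
After op 6 (replace(1, 'n')): offset=4, physical=[A,B,C,D,E,n], logical=[E,n,A,B,C,D]
After op 7 (rotate(+1)): offset=5, physical=[A,B,C,D,E,n], logical=[n,A,B,C,D,E]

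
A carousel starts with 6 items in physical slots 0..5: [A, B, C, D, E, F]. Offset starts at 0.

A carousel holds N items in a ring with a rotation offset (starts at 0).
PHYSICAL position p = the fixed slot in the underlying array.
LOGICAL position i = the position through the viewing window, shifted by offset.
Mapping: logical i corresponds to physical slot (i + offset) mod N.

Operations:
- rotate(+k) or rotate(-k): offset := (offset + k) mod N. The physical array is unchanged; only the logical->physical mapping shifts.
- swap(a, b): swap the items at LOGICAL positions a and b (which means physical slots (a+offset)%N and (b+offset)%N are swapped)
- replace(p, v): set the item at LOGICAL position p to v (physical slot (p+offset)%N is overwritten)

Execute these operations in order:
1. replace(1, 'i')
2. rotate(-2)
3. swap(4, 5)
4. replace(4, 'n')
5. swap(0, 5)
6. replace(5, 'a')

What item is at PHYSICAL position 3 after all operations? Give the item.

Answer: a

Derivation:
After op 1 (replace(1, 'i')): offset=0, physical=[A,i,C,D,E,F], logical=[A,i,C,D,E,F]
After op 2 (rotate(-2)): offset=4, physical=[A,i,C,D,E,F], logical=[E,F,A,i,C,D]
After op 3 (swap(4, 5)): offset=4, physical=[A,i,D,C,E,F], logical=[E,F,A,i,D,C]
After op 4 (replace(4, 'n')): offset=4, physical=[A,i,n,C,E,F], logical=[E,F,A,i,n,C]
After op 5 (swap(0, 5)): offset=4, physical=[A,i,n,E,C,F], logical=[C,F,A,i,n,E]
After op 6 (replace(5, 'a')): offset=4, physical=[A,i,n,a,C,F], logical=[C,F,A,i,n,a]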